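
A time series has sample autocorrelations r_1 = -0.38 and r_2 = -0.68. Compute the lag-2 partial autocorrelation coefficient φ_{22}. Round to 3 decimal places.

-0.964

φ_{22} = (r_2 − r_1²) / (1 − r_1²)
r_1² = (-0.38)² = 0.1444
Numerator = -0.68 − 0.1444 = -0.8244; denominator = 1 − 0.1444 = 0.8556
φ_{22} = -0.8244 / 0.8556 = -0.964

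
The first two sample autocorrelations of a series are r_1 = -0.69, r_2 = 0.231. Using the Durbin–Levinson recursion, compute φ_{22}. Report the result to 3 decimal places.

-0.468

φ_{22} = (r_2 − r_1²) / (1 − r_1²)
r_1² = (-0.69)² = 0.4761
Numerator = 0.231 − 0.4761 = -0.2451; denominator = 1 − 0.4761 = 0.5239
φ_{22} = -0.2451 / 0.5239 = -0.468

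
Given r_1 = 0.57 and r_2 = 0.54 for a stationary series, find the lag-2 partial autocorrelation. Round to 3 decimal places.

0.319

φ_{22} = (r_2 − r_1²) / (1 − r_1²)
r_1² = (0.57)² = 0.3249
Numerator = 0.54 − 0.3249 = 0.2151; denominator = 1 − 0.3249 = 0.6751
φ_{22} = 0.2151 / 0.6751 = 0.319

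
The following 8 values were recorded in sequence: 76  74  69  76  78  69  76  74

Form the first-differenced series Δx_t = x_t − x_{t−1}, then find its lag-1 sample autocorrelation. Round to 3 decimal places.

-0.490

First differences Δx: -2, -5, 7, 2, -9, 7, -2
Mean of differences = -0.2857
Numerator Σ(Δx_t−Δx̄)(Δx_{t+1}−Δx̄) = -105.5102
Denominator Σ(Δx_t−Δx̄)² = 215.4286
r_1(Δx) = -105.5102 / 215.4286 = -0.490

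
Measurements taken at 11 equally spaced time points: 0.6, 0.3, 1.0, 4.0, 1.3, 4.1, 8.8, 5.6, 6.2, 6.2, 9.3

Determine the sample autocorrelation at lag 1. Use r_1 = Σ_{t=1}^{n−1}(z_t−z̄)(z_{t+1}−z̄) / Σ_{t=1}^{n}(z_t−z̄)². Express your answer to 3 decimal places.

Mean z̄ = (0.6 + 0.3 + 1.0 + 4.0 + 1.3 + 4.1 + 8.8 + 5.6 + 6.2 + 6.2 + 9.3)/11 = 4.3091
Numerator Σ_{t=1}^{10}(z_t−z̄)(z_{t+1}−z̄) = 51.0308
Denominator Σ(z_t−z̄)² = 103.8691
r_1 = 51.0308 / 103.8691 = 0.491

0.491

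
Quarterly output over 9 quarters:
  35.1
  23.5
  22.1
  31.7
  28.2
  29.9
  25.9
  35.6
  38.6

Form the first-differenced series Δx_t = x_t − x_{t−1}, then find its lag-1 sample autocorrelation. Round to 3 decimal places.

First differences Δx: -11.6, -1.4, 9.6, -3.5, 1.7, -4.0, 9.7, 3.0
Mean of differences = 0.4375
Numerator Σ(Δx_t−Δx̄)(Δx_{t+1}−Δx̄) = -58.7352
Denominator Σ(Δx_t−Δx̄)² = 361.3788
r_1(Δx) = -58.7352 / 361.3788 = -0.163

-0.163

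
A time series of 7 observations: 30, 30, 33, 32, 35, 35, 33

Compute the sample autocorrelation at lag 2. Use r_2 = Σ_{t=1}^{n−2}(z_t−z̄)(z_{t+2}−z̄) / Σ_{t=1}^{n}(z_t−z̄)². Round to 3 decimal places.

Mean z̄ = (30 + 30 + 33 + 32 + 35 + 35 + 33)/7 = 32.5714
Numerator Σ_{t=1}^{5}(z_t−z̄)(z_{t+2}−z̄) = 1.0612
Denominator Σ(z_t−z̄)² = 25.7143
r_2 = 1.0612 / 25.7143 = 0.041

0.041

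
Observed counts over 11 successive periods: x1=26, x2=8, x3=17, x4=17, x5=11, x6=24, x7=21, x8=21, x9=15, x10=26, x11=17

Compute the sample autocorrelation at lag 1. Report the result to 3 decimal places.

Mean x̄ = (26 + 8 + 17 + 17 + 11 + 24 + 21 + 21 + 15 + 26 + 17)/11 = 18.4545
Numerator Σ_{t=1}^{10}(x_t−x̄)(x_{t+1}−x̄) = -117.2975
Denominator Σ(x_t−x̄)² = 340.7273
r_1 = -117.2975 / 340.7273 = -0.344

-0.344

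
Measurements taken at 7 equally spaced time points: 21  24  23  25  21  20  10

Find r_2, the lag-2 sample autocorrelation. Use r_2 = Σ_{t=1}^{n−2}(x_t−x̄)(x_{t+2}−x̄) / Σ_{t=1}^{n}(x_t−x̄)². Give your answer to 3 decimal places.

Mean x̄ = (21 + 24 + 23 + 25 + 21 + 20 + 10)/7 = 20.5714
Deviations from mean: 0.4286, 3.4286, 2.4286, 4.4286, 0.4286, -0.5714, -10.5714
Numerator Σ_{t=1}^{5}(x_t−x̄)(x_{t+2}−x̄) = 10.2041
Denominator Σ(x_t−x̄)² = 149.7143
r_2 = 10.2041 / 149.7143 = 0.068

0.068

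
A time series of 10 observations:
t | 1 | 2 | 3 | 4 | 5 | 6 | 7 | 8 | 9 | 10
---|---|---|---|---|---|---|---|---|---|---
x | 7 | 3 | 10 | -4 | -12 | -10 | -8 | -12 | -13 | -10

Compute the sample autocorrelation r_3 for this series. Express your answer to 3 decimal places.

Mean x̄ = (7 + 3 + 10 − 4 − 12 − 10 − 8 − 12 − 13 − 10)/10 = -4.9000
Σ(x_t−x̄)(x_{t+3}−x̄) = (10.7100) + (-56.0900) + (-75.9900) + (-2.7900) + (50.4100) + (41.3100) + (15.8100) = -16.6300
Denominator Σ(x_t−x̄)² = 654.9000
r_3 = -16.6300 / 654.9000 = -0.025

-0.025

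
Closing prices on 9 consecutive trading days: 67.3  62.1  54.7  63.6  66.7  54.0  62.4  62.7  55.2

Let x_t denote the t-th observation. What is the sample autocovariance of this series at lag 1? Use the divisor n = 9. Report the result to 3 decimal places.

Mean x̄ = (67.3 + 62.1 + 54.7 + 63.6 + 66.7 + 54.0 + 62.4 + 62.7 + 55.2)/9 = 60.9667
Σ_{t=1}^{8}(x_t−x̄)(x_{t+1}−x̄) = -58.7678
γ_1 = -58.7678 / 9 = -6.530

-6.530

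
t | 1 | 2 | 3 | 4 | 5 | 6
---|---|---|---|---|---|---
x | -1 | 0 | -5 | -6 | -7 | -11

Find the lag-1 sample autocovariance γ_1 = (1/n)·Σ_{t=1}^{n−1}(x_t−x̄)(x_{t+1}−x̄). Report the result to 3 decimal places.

5.667

Mean x̄ = (-1 + 0 − 5 − 6 − 7 − 11)/6 = -5.0000
Deviations: 4.0000, 5.0000, 0.0000, -1.0000, -2.0000, -6.0000
Σ_{t=1}^{5}(x_t−x̄)(x_{t+1}−x̄) = 34.0000
γ_1 = 34.0000 / 6 = 5.667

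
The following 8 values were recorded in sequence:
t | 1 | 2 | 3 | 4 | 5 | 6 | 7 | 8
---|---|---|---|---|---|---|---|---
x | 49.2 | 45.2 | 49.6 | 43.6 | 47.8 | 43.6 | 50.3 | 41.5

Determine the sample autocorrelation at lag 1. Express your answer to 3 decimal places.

Mean x̄ = (49.2 + 45.2 + 49.6 + 43.6 + 47.8 + 43.6 + 50.3 + 41.5)/8 = 46.3500
Numerator Σ_{t=1}^{7}(x_t−x̄)(x_{t+1}−x̄) = -53.9475
Denominator Σ(x_t−x̄)² = 76.3600
r_1 = -53.9475 / 76.3600 = -0.706

-0.706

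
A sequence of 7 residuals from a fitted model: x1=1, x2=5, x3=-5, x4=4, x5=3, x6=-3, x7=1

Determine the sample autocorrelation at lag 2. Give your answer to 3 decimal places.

-0.151

Mean x̄ = (1 + 5 − 5 + 4 + 3 − 3 + 1)/7 = 0.8571
Deviations from mean: 0.1429, 4.1429, -5.8571, 3.1429, 2.1429, -3.8571, 0.1429
Σ(x_t−x̄)(x_{t+2}−x̄) = (-0.8367) + (13.0204) + (-12.5510) + (-12.1224) + (0.3061) = -12.1837
Denominator Σ(x_t−x̄)² = 80.8571
r_2 = -12.1837 / 80.8571 = -0.151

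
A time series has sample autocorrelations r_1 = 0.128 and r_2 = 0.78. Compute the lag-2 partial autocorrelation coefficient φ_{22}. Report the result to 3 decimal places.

0.776

φ_{22} = (r_2 − r_1²) / (1 − r_1²)
r_1² = (0.128)² = 0.016384
Numerator = 0.78 − 0.0164 = 0.7636; denominator = 1 − 0.0164 = 0.9836
φ_{22} = 0.7636 / 0.9836 = 0.776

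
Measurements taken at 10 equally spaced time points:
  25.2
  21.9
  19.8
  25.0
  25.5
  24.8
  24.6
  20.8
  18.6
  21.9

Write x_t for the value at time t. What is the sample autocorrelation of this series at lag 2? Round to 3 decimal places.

-0.310

Mean x̄ = (25.2 + 21.9 + 19.8 + 25.0 + 25.5 + 24.8 + 24.6 + 20.8 + 18.6 + 21.9)/10 = 22.8100
Numerator Σ_{t=1}^{8}(x_t−x̄)(x_{t+2}−x̄) = -17.8172
Denominator Σ(x_t−x̄)² = 57.3890
r_2 = -17.8172 / 57.3890 = -0.310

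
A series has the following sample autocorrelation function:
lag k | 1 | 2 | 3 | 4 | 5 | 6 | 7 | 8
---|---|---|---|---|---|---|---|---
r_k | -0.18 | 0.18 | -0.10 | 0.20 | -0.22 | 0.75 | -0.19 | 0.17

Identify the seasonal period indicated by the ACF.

6

The largest autocorrelation is r_6 = 0.75; the remaining lags stay at or below 0.20.
The dominant spike at lag 6 indicates a seasonal period of 6.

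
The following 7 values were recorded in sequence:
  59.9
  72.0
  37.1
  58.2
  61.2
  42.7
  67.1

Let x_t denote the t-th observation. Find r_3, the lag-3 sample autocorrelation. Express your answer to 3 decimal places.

Mean x̄ = (59.9 + 72.0 + 37.1 + 58.2 + 61.2 + 42.7 + 67.1)/7 = 56.8857
Σ(x_t−x̄)(x_{t+3}−x̄) = (3.9616) + (65.2073) + (280.6745) + (13.4245) = 363.2680
Denominator Σ(x_t−x̄)² = 954.9086
r_3 = 363.2680 / 954.9086 = 0.380

0.380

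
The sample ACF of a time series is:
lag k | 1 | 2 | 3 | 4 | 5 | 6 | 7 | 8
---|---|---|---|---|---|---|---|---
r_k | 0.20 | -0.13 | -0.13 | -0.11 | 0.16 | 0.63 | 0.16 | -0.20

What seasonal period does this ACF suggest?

The largest autocorrelation is r_6 = 0.63; the remaining lags stay at or below 0.20.
The dominant spike at lag 6 indicates a seasonal period of 6.

6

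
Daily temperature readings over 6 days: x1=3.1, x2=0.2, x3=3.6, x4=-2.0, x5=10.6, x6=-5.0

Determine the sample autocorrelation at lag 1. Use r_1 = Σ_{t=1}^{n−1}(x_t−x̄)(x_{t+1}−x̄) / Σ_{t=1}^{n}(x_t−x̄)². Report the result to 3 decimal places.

Mean x̄ = (3.1 + 0.2 + 3.6 − 2.0 + 10.6 − 5.0)/6 = 1.7500
Deviations from mean: 1.3500, -1.5500, 1.8500, -3.7500, 8.8500, -6.7500
Numerator Σ_{t=1}^{5}(x_t−x̄)(x_{t+1}−x̄) = -104.8225
Denominator Σ(x_t−x̄)² = 145.5950
r_1 = -104.8225 / 145.5950 = -0.720

-0.720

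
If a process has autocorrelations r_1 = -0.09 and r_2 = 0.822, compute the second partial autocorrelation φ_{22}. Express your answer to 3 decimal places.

φ_{22} = (r_2 − r_1²) / (1 − r_1²)
r_1² = (-0.09)² = 0.0081
Numerator = 0.822 − 0.0081 = 0.8139; denominator = 1 − 0.0081 = 0.9919
φ_{22} = 0.8139 / 0.9919 = 0.821

0.821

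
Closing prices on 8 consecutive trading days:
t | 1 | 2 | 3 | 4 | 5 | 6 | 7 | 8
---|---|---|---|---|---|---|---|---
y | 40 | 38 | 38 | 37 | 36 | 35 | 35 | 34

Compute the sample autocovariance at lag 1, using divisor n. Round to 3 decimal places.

Mean ȳ = (40 + 38 + 38 + 37 + 36 + 35 + 35 + 34)/8 = 36.6250
Σ_{t=1}^{7}(y_t−ȳ)(y_{t+1}−ȳ) = 14.7344
γ_1 = 14.7344 / 8 = 1.842

1.842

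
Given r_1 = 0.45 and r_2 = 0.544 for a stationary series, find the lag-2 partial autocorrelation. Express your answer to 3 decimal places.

φ_{22} = (r_2 − r_1²) / (1 − r_1²)
r_1² = (0.45)² = 0.2025
Numerator = 0.544 − 0.2025 = 0.3415; denominator = 1 − 0.2025 = 0.7975
φ_{22} = 0.3415 / 0.7975 = 0.428

0.428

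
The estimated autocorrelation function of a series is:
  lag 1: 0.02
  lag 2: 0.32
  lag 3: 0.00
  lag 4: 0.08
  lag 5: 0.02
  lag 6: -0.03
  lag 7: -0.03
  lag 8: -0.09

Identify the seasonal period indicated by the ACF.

2

The largest autocorrelation is r_2 = 0.32; the remaining lags stay at or below 0.08.
The dominant spike at lag 2 indicates a seasonal period of 2.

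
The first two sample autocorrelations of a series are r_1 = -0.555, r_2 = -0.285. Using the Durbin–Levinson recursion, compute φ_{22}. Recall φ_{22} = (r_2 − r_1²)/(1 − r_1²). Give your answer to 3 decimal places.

-0.857

φ_{22} = (r_2 − r_1²) / (1 − r_1²)
r_1² = (-0.555)² = 0.308025
Numerator = -0.285 − 0.3080 = -0.5930; denominator = 1 − 0.3080 = 0.6920
φ_{22} = -0.5930 / 0.6920 = -0.857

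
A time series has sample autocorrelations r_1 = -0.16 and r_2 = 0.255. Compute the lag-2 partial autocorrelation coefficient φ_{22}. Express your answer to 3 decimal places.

0.235

φ_{22} = (r_2 − r_1²) / (1 − r_1²)
r_1² = (-0.16)² = 0.0256
Numerator = 0.255 − 0.0256 = 0.2294; denominator = 1 − 0.0256 = 0.9744
φ_{22} = 0.2294 / 0.9744 = 0.235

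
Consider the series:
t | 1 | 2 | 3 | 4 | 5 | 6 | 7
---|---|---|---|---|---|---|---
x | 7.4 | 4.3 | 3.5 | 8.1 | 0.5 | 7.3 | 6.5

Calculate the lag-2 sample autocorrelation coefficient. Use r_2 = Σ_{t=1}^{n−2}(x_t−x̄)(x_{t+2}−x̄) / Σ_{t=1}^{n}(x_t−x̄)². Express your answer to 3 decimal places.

0.048

Mean x̄ = (7.4 + 4.3 + 3.5 + 8.1 + 0.5 + 7.3 + 6.5)/7 = 5.3714
Σ(x_t−x̄)(x_{t+2}−x̄) = (-3.7963) + (-2.9235) + (9.1165) + (5.2622) + (-5.4978) = 2.1612
Denominator Σ(x_t−x̄)² = 44.9343
r_2 = 2.1612 / 44.9343 = 0.048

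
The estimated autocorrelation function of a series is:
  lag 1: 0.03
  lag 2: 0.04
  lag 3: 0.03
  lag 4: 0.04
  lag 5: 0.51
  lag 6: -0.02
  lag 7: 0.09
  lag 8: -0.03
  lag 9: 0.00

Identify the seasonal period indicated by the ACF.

The largest autocorrelation is r_5 = 0.51; the remaining lags stay at or below 0.09.
The dominant spike at lag 5 indicates a seasonal period of 5.

5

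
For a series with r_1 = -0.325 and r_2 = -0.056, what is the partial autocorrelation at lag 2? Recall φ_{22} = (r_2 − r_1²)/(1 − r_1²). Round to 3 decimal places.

-0.181

φ_{22} = (r_2 − r_1²) / (1 − r_1²)
r_1² = (-0.325)² = 0.105625
Numerator = -0.056 − 0.1056 = -0.1616; denominator = 1 − 0.1056 = 0.8944
φ_{22} = -0.1616 / 0.8944 = -0.181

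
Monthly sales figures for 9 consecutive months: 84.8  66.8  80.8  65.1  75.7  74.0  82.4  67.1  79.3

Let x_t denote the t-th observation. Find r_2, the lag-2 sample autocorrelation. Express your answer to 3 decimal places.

Mean x̄ = (84.8 + 66.8 + 80.8 + 65.1 + 75.7 + 74.0 + 82.4 + 67.1 + 79.3)/9 = 75.1111
Numerator Σ_{t=1}^{7}(x_t−x̄)(x_{t+2}−x̄) = 196.5220
Denominator Σ(x_t−x̄)² = 431.9689
r_2 = 196.5220 / 431.9689 = 0.455

0.455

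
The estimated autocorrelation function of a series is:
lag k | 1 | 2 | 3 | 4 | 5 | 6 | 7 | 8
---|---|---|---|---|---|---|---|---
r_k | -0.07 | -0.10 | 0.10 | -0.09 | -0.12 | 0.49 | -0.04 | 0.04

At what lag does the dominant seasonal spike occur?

The largest autocorrelation is r_6 = 0.49; the remaining lags stay at or below 0.10.
The dominant spike at lag 6 indicates a seasonal period of 6.

6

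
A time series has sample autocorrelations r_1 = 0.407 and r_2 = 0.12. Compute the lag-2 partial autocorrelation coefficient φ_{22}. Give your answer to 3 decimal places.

-0.055

φ_{22} = (r_2 − r_1²) / (1 − r_1²)
r_1² = (0.407)² = 0.165649
Numerator = 0.12 − 0.1656 = -0.0456; denominator = 1 − 0.1656 = 0.8344
φ_{22} = -0.0456 / 0.8344 = -0.055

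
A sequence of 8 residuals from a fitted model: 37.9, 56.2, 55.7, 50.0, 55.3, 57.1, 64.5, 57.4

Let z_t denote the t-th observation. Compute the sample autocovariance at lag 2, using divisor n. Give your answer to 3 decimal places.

-2.857

Mean z̄ = (37.9 + 56.2 + 55.7 + 50.0 + 55.3 + 57.1 + 64.5 + 57.4)/8 = 54.2625
Deviations: -16.3625, 1.9375, 1.4375, -4.2625, 1.0375, 2.8375, 10.2375, 3.1375
Σ_{t=1}^{6}(z_t−z̄)(z_{t+2}−z̄) = -22.8591
γ_2 = -22.8591 / 8 = -2.857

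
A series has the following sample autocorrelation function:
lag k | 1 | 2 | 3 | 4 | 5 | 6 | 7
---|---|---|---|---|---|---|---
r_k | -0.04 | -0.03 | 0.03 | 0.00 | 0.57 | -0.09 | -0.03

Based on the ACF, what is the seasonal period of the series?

5

The largest autocorrelation is r_5 = 0.57; the remaining lags stay at or below 0.03.
The dominant spike at lag 5 indicates a seasonal period of 5.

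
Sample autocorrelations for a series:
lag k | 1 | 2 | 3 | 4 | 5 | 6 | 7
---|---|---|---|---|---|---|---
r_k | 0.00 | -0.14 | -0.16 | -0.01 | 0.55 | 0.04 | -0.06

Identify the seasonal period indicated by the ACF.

5

The largest autocorrelation is r_5 = 0.55; the remaining lags stay at or below 0.04.
The dominant spike at lag 5 indicates a seasonal period of 5.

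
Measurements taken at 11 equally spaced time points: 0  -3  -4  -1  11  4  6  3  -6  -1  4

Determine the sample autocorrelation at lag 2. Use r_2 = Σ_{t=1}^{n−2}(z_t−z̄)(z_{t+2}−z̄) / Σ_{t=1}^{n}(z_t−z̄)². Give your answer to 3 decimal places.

-0.196

Mean z̄ = (0 − 3 − 4 − 1 + 11 + 4 + 6 + 3 − 6 − 1 + 4)/11 = 1.1818
Numerator Σ_{t=1}^{9}(z_t−z̄)(z_{t+2}−z̄) = -48.1570
Denominator Σ(z_t−z̄)² = 245.6364
r_2 = -48.1570 / 245.6364 = -0.196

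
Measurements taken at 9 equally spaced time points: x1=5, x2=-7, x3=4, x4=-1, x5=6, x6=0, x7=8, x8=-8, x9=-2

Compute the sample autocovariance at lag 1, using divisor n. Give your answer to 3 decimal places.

Mean x̄ = (5 − 7 + 4 − 1 + 6 + 0 + 8 − 8 − 2)/9 = 0.5556
Σ_{t=1}^{8}(x_t−x̄)(x_{t+1}−x̄) = -122.4198
γ_1 = -122.4198 / 9 = -13.602

-13.602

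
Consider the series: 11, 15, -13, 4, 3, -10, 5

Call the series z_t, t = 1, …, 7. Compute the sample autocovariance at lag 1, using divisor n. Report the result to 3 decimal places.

Mean z̄ = (11 + 15 − 13 + 4 + 3 − 10 + 5)/7 = 2.1429
Σ_{t=1}^{6}(z_t−z̄)(z_{t+1}−z̄) = -152.4490
γ_1 = -152.4490 / 7 = -21.778

-21.778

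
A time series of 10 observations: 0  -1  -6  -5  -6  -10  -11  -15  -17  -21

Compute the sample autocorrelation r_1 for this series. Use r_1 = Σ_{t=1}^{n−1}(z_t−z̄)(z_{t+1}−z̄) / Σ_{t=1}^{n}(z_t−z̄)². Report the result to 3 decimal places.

0.643

Mean z̄ = (0 − 1 − 6 − 5 − 6 − 10 − 11 − 15 − 17 − 21)/10 = -9.2000
Numerator Σ_{t=1}^{9}(z_t−z̄)(z_{t+1}−z̄) = 275.1600
Denominator Σ(z_t−z̄)² = 427.6000
r_1 = 275.1600 / 427.6000 = 0.643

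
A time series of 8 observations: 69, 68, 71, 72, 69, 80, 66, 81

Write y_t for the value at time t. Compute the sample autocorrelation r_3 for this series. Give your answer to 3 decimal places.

-0.106

Mean ȳ = (69 + 68 + 71 + 72 + 69 + 80 + 66 + 81)/8 = 72.0000
Deviations from mean: -3.0000, -4.0000, -1.0000, 0.0000, -3.0000, 8.0000, -6.0000, 9.0000
Numerator Σ_{t=1}^{5}(y_t−ȳ)(y_{t+3}−ȳ) = -23.0000
Denominator Σ(y_t−ȳ)² = 216.0000
r_3 = -23.0000 / 216.0000 = -0.106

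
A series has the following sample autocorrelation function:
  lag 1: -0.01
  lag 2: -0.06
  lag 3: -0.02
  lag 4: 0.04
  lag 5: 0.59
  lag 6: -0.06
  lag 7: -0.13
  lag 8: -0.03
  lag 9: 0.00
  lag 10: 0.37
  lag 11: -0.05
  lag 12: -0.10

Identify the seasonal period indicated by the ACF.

The largest autocorrelation is r_5 = 0.59, with a weaker echo at lag 10 (0.37); the remaining lags stay at or below 0.04.
The dominant spike at lag 5 indicates a seasonal period of 5.

5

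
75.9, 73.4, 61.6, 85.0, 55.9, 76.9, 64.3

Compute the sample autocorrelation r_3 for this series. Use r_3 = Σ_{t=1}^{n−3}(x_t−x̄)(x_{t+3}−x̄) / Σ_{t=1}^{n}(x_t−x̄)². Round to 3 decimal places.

-0.177

Mean x̄ = (75.9 + 73.4 + 61.6 + 85.0 + 55.9 + 76.9 + 64.3)/7 = 70.4286
Numerator Σ_{t=1}^{4}(x_t−x̄)(x_{t+3}−x̄) = -109.8796
Denominator Σ(x_t−x̄)² = 619.5543
r_3 = -109.8796 / 619.5543 = -0.177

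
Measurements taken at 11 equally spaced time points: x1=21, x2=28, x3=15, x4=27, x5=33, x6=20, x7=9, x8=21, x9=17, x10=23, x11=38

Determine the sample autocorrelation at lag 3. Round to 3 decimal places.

Mean x̄ = (21 + 28 + 15 + 27 + 33 + 20 + 9 + 21 + 17 + 23 + 38)/11 = 22.9091
Numerator Σ_{t=1}^{8}(x_t−x̄)(x_{t+3}−x̄) = -22.4793
Denominator Σ(x_t−x̄)² = 678.9091
r_3 = -22.4793 / 678.9091 = -0.033

-0.033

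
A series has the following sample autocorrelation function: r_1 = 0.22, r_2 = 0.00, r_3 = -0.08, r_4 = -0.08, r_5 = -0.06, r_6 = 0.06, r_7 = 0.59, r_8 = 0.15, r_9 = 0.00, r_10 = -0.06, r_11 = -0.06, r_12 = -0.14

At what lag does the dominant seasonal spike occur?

7

The largest autocorrelation is r_7 = 0.59; the remaining lags stay at or below 0.22. The elevated value at lag 1 (0.22), dropping to 0.00 at lag 2, reflects decaying short-term dependence rather than seasonality.
The dominant spike at lag 7 indicates a seasonal period of 7.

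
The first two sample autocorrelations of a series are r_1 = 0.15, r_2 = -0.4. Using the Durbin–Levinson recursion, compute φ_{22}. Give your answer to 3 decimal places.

-0.432

φ_{22} = (r_2 − r_1²) / (1 − r_1²)
r_1² = (0.15)² = 0.0225
Numerator = -0.4 − 0.0225 = -0.4225; denominator = 1 − 0.0225 = 0.9775
φ_{22} = -0.4225 / 0.9775 = -0.432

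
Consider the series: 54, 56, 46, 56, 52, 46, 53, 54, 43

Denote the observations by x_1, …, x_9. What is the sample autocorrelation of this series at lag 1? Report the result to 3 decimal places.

Mean x̄ = (54 + 56 + 46 + 56 + 52 + 46 + 53 + 54 + 43)/9 = 51.1111
Numerator Σ_{t=1}^{8}(x_t−x̄)(x_{t+1}−x̄) = -63.6790
Denominator Σ(x_t−x̄)² = 186.8889
r_1 = -63.6790 / 186.8889 = -0.341

-0.341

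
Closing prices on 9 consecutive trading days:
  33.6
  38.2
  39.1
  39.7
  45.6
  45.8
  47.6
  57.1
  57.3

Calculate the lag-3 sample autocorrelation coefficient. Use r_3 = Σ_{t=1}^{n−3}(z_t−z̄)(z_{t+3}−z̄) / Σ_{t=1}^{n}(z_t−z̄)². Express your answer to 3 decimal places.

Mean z̄ = (33.6 + 38.2 + 39.1 + 39.7 + 45.6 + 45.8 + 47.6 + 57.1 + 57.3)/9 = 44.8889
Numerator Σ_{t=1}^{6}(z_t−z̄)(z_{t+3}−z̄) = 54.4696
Denominator Σ(z_t−z̄)² = 544.4489
r_3 = 54.4696 / 544.4489 = 0.100

0.100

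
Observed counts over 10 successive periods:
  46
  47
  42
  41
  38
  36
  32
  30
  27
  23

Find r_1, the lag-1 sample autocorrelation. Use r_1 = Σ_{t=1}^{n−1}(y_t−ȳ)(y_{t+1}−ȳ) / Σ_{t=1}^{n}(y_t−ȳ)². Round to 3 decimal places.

Mean ȳ = (46 + 47 + 42 + 41 + 38 + 36 + 32 + 30 + 27 + 23)/10 = 36.2000
Numerator Σ_{t=1}^{9}(y_t−ȳ)(y_{t+1}−ȳ) = 409.9600
Denominator Σ(y_t−ȳ)² = 587.6000
r_1 = 409.9600 / 587.6000 = 0.698

0.698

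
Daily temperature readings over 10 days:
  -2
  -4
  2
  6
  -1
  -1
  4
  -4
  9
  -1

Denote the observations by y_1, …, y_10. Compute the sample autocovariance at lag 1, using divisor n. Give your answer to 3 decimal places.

-6.744

Mean ȳ = (-2 − 4 + 2 + 6 − 1 − 1 + 4 − 4 + 9 − 1)/10 = 0.8000
Σ_{t=1}^{9}(y_t−ȳ)(y_{t+1}−ȳ) = -67.4400
γ_1 = -67.4400 / 10 = -6.744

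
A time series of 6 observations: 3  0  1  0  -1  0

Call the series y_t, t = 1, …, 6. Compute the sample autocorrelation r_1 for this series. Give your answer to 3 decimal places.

-0.026

Mean ȳ = (3 + 0 + 1 + 0 − 1 + 0)/6 = 0.5000
Deviations from mean: 2.5000, -0.5000, 0.5000, -0.5000, -1.5000, -0.5000
Numerator Σ_{t=1}^{5}(y_t−ȳ)(y_{t+1}−ȳ) = -0.2500
Denominator Σ(y_t−ȳ)² = 9.5000
r_1 = -0.2500 / 9.5000 = -0.026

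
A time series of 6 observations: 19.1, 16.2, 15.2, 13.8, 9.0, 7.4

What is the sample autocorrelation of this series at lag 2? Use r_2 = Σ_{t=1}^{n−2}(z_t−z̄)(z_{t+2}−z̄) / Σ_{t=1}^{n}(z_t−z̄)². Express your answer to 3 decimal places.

0.010

Mean z̄ = (19.1 + 16.2 + 15.2 + 13.8 + 9.0 + 7.4)/6 = 13.4500
Deviations from mean: 5.6500, 2.7500, 1.7500, 0.3500, -4.4500, -6.0500
Σ(z_t−z̄)(z_{t+2}−z̄) = (9.8875) + (0.9625) + (-7.7875) + (-2.1175) = 0.9450
Denominator Σ(z_t−z̄)² = 99.0750
r_2 = 0.9450 / 99.0750 = 0.010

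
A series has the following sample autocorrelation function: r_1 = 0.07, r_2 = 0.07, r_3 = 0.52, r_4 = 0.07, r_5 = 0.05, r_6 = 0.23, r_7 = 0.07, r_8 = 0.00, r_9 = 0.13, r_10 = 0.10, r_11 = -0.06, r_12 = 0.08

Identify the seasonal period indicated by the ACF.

3

The largest autocorrelation is r_3 = 0.52, with a weaker echo at lag 6 (0.23); the remaining lags stay at or below 0.13.
The dominant spike at lag 3 indicates a seasonal period of 3.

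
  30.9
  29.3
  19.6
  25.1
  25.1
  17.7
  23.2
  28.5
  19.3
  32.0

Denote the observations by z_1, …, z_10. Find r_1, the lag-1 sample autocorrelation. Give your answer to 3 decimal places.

Mean z̄ = (30.9 + 29.3 + 19.6 + 25.1 + 25.1 + 17.7 + 23.2 + 28.5 + 19.3 + 32.0)/10 = 25.0700
Numerator Σ_{t=1}^{9}(z_t−z̄)(z_{t+1}−z̄) = -51.2709
Denominator Σ(z_t−z̄)² = 232.7010
r_1 = -51.2709 / 232.7010 = -0.220

-0.220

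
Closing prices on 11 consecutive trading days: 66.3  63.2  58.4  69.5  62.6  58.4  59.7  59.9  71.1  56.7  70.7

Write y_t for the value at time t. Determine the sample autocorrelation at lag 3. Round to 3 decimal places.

Mean ȳ = (66.3 + 63.2 + 58.4 + 69.5 + 62.6 + 58.4 + 59.7 + 59.9 + 71.1 + 56.7 + 70.7)/11 = 63.3182
Numerator Σ_{t=1}^{8}(y_t−ȳ)(y_{t+3}−ȳ) = -16.7646
Denominator Σ(y_t−ȳ)² = 279.6364
r_3 = -16.7646 / 279.6364 = -0.060

-0.060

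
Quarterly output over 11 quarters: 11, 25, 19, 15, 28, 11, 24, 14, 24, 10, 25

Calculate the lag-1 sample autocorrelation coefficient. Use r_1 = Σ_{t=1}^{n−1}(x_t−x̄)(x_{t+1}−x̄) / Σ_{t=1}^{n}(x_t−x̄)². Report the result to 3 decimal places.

-0.764

Mean x̄ = (11 + 25 + 19 + 15 + 28 + 11 + 24 + 14 + 24 + 10 + 25)/11 = 18.7273
Numerator Σ_{t=1}^{10}(x_t−x̄)(x_{t+1}−x̄) = -345.3471
Denominator Σ(x_t−x̄)² = 452.1818
r_1 = -345.3471 / 452.1818 = -0.764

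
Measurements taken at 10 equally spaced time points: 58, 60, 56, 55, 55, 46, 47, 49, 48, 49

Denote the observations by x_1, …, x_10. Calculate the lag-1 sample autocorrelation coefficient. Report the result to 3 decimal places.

Mean x̄ = (58 + 60 + 56 + 55 + 55 + 46 + 47 + 49 + 48 + 49)/10 = 52.3000
Numerator Σ_{t=1}^{9}(x_t−x̄)(x_{t+1}−x̄) = 151.9100
Denominator Σ(x_t−x̄)² = 228.1000
r_1 = 151.9100 / 228.1000 = 0.666

0.666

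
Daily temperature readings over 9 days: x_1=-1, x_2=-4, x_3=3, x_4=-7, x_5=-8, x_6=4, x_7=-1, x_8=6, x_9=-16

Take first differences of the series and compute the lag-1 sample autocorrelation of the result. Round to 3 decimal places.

First differences Δx: -3, 7, -10, -1, 12, -5, 7, -22
Mean of differences = -1.8750
Numerator Σ(Δx_t−Δx̄)(Δx_{t+1}−Δx̄) = -326.7656
Denominator Σ(Δx_t−Δx̄)² = 832.8750
r_1(Δx) = -326.7656 / 832.8750 = -0.392

-0.392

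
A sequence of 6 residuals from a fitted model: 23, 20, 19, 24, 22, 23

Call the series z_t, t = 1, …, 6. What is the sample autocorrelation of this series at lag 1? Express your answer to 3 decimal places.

Mean z̄ = (23 + 20 + 19 + 24 + 22 + 23)/6 = 21.8333
Deviations from mean: 1.1667, -1.8333, -2.8333, 2.1667, 0.1667, 1.1667
Numerator Σ_{t=1}^{5}(z_t−z̄)(z_{t+1}−z̄) = -2.5278
Denominator Σ(z_t−z̄)² = 18.8333
r_1 = -2.5278 / 18.8333 = -0.134

-0.134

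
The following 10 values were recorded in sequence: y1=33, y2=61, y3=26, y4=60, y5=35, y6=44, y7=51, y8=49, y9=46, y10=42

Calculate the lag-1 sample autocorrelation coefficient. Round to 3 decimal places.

-0.783

Mean ȳ = (33 + 61 + 26 + 60 + 35 + 44 + 51 + 49 + 46 + 42)/10 = 44.7000
Numerator Σ_{t=1}^{9}(y_t−ȳ)(y_{t+1}−ȳ) = -898.4900
Denominator Σ(y_t−ȳ)² = 1148.1000
r_1 = -898.4900 / 1148.1000 = -0.783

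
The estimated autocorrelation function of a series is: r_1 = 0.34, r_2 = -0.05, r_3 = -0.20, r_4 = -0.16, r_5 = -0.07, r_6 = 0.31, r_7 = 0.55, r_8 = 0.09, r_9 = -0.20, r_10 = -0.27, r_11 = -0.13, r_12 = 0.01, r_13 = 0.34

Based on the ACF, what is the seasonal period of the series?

The largest autocorrelation is r_7 = 0.55; the remaining lags stay at or below 0.34.
The dominant spike at lag 7 indicates a seasonal period of 7.

7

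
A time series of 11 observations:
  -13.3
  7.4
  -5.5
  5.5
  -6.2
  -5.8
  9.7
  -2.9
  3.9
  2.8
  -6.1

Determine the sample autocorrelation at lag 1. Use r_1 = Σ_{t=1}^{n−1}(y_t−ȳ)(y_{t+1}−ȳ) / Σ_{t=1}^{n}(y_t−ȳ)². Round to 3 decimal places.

Mean ȳ = (-13.3 + 7.4 − 5.5 + 5.5 − 6.2 − 5.8 + 9.7 − 2.9 + 3.9 + 2.8 − 6.1)/11 = -0.9545
Numerator Σ_{t=1}^{10}(y_t−ȳ)(y_{t+1}−ȳ) = -261.7857
Denominator Σ(y_t−ȳ)² = 516.9673
r_1 = -261.7857 / 516.9673 = -0.506

-0.506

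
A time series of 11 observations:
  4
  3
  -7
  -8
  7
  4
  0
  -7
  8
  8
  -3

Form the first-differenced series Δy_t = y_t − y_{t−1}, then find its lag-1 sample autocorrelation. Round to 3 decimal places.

-0.137

First differences Δy: -1, -10, -1, 15, -3, -4, -7, 15, 0, -11
Mean of differences = -0.7000
Numerator Σ(Δy_t−Δȳ)(Δy_{t+1}−Δȳ) = -101.9900
Denominator Σ(Δy_t−Δȳ)² = 742.1000
r_1(Δy) = -101.9900 / 742.1000 = -0.137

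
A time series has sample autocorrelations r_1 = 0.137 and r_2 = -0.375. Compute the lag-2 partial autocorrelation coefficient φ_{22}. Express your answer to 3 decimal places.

φ_{22} = (r_2 − r_1²) / (1 − r_1²)
r_1² = (0.137)² = 0.018769
Numerator = -0.375 − 0.0188 = -0.3938; denominator = 1 − 0.0188 = 0.9812
φ_{22} = -0.3938 / 0.9812 = -0.401

-0.401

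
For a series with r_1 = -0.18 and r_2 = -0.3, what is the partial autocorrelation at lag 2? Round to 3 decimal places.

-0.344

φ_{22} = (r_2 − r_1²) / (1 − r_1²)
r_1² = (-0.18)² = 0.0324
Numerator = -0.3 − 0.0324 = -0.3324; denominator = 1 − 0.0324 = 0.9676
φ_{22} = -0.3324 / 0.9676 = -0.344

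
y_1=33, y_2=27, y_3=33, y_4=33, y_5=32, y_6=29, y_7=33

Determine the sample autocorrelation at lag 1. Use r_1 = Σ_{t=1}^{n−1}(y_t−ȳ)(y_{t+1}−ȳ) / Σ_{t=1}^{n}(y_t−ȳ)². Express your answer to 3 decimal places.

Mean ȳ = (33 + 27 + 33 + 33 + 32 + 29 + 33)/7 = 31.4286
Σ(y_t−ȳ)(y_{t+1}−ȳ) = (-6.9592) + (-6.9592) + (2.4694) + (0.8980) + (-1.3878) + (-3.8163) = -15.7551
Denominator Σ(y_t−ȳ)² = 35.7143
r_1 = -15.7551 / 35.7143 = -0.441

-0.441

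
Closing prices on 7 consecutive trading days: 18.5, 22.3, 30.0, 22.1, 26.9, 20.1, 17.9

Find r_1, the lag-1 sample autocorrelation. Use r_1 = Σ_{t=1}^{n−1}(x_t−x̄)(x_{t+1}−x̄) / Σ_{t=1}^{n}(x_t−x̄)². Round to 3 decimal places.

Mean x̄ = (18.5 + 22.3 + 30.0 + 22.1 + 26.9 + 20.1 + 17.9)/7 = 22.5429
Numerator Σ_{t=1}^{6}(x_t−x̄)(x_{t+1}−x̄) = -5.3633
Denominator Σ(x_t−x̄)² = 118.7171
r_1 = -5.3633 / 118.7171 = -0.045

-0.045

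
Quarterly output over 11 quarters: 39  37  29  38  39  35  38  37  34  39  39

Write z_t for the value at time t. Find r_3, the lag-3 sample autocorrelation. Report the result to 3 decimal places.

0.290

Mean z̄ = (39 + 37 + 29 + 38 + 39 + 35 + 38 + 37 + 34 + 39 + 39)/11 = 36.7273
Numerator Σ_{t=1}^{8}(z_t−z̄)(z_{t+3}−z̄) = 27.3223
Denominator Σ(z_t−z̄)² = 94.1818
r_3 = 27.3223 / 94.1818 = 0.290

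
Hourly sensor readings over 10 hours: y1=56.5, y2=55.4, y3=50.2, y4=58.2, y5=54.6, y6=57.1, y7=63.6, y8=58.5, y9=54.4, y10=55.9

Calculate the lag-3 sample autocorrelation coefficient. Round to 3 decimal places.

0.014

Mean ȳ = (56.5 + 55.4 + 50.2 + 58.2 + 54.6 + 57.1 + 63.6 + 58.5 + 54.4 + 55.9)/10 = 56.4400
Numerator Σ_{t=1}^{7}(y_t−ȳ)(y_{t+3}−ȳ) = 1.4992
Denominator Σ(y_t−ȳ)² = 106.9040
r_3 = 1.4992 / 106.9040 = 0.014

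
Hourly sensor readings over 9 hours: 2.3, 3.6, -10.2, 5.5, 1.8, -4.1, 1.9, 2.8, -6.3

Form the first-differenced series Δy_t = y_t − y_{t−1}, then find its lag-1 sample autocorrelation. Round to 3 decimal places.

-0.521

First differences Δy: 1.3, -13.8, 15.7, -3.7, -5.9, 6.0, 0.9, -9.1
Mean of differences = -1.0750
Numerator Σ(Δy_t−Δȳ)(Δy_{t+1}−Δȳ) = -311.0656
Denominator Σ(Δy_t−Δȳ)² = 597.4950
r_1(Δy) = -311.0656 / 597.4950 = -0.521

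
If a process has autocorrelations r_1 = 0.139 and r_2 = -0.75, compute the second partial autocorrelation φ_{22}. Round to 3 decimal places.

-0.784

φ_{22} = (r_2 − r_1²) / (1 − r_1²)
r_1² = (0.139)² = 0.019321
Numerator = -0.75 − 0.0193 = -0.7693; denominator = 1 − 0.0193 = 0.9807
φ_{22} = -0.7693 / 0.9807 = -0.784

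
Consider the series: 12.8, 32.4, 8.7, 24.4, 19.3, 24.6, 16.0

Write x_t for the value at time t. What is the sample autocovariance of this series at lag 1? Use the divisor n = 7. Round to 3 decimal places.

Mean x̄ = (12.8 + 32.4 + 8.7 + 24.4 + 19.3 + 24.6 + 16.0)/7 = 19.7429
Σ_{t=1}^{6}(x_t−x̄)(x_{t+1}−x̄) = -301.4690
γ_1 = -301.4690 / 7 = -43.067

-43.067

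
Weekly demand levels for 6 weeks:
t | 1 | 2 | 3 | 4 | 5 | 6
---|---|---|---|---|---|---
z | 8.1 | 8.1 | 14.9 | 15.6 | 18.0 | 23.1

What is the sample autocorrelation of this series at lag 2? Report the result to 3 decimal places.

Mean z̄ = (8.1 + 8.1 + 14.9 + 15.6 + 18.0 + 23.1)/6 = 14.6333
Deviations from mean: -6.5333, -6.5333, 0.2667, 0.9667, 3.3667, 8.4667
Numerator Σ_{t=1}^{4}(z_t−z̄)(z_{t+2}−z̄) = 1.0244
Denominator Σ(z_t−z̄)² = 169.3933
r_2 = 1.0244 / 169.3933 = 0.006

0.006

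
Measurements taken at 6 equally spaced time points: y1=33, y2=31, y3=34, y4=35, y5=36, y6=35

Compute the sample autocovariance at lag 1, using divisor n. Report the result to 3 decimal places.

Mean ȳ = (33 + 31 + 34 + 35 + 36 + 35)/6 = 34.0000
Σ_{t=1}^{5}(y_t−ȳ)(y_{t+1}−ȳ) = 7.0000
γ_1 = 7.0000 / 6 = 1.167

1.167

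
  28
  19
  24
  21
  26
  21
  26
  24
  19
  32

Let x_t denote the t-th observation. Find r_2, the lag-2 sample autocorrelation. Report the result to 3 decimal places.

Mean x̄ = (28 + 19 + 24 + 21 + 26 + 21 + 26 + 24 + 19 + 32)/10 = 24.0000
Numerator Σ_{t=1}^{8}(x_t−x̄)(x_{t+2}−x̄) = 18.0000
Denominator Σ(x_t−x̄)² = 156.0000
r_2 = 18.0000 / 156.0000 = 0.115

0.115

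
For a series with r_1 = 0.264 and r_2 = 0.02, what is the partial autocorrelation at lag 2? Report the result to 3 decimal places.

-0.053

φ_{22} = (r_2 − r_1²) / (1 − r_1²)
r_1² = (0.264)² = 0.069696
Numerator = 0.02 − 0.0697 = -0.0497; denominator = 1 − 0.0697 = 0.9303
φ_{22} = -0.0497 / 0.9303 = -0.053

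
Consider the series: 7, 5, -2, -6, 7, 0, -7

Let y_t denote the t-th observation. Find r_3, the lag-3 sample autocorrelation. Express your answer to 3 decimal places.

0.179

Mean ȳ = (7 + 5 − 2 − 6 + 7 + 0 − 7)/7 = 0.5714
Σ(y_t−ȳ)(y_{t+3}−ȳ) = (-42.2449) + (28.4694) + (1.4694) + (49.7551) = 37.4490
Denominator Σ(y_t−ȳ)² = 209.7143
r_3 = 37.4490 / 209.7143 = 0.179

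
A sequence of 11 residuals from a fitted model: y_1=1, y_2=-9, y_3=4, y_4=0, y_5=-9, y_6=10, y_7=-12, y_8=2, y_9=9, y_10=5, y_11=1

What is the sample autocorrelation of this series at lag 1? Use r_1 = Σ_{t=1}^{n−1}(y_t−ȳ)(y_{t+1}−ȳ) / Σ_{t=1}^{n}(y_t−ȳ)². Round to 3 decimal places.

Mean ȳ = (1 − 9 + 4 + 0 − 9 + 10 − 12 + 2 + 9 + 5 + 1)/11 = 0.1818
Numerator Σ_{t=1}^{10}(y_t−ȳ)(y_{t+1}−ȳ) = -211.0331
Denominator Σ(y_t−ȳ)² = 533.6364
r_1 = -211.0331 / 533.6364 = -0.395

-0.395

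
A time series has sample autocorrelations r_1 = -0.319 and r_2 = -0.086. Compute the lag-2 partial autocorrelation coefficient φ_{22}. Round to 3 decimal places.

φ_{22} = (r_2 − r_1²) / (1 − r_1²)
r_1² = (-0.319)² = 0.101761
Numerator = -0.086 − 0.1018 = -0.1878; denominator = 1 − 0.1018 = 0.8982
φ_{22} = -0.1878 / 0.8982 = -0.209

-0.209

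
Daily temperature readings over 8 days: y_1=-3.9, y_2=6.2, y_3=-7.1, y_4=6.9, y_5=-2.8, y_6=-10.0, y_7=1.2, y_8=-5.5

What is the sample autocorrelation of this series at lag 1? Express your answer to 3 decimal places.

Mean ȳ = (-3.9 + 6.2 − 7.1 + 6.9 − 2.8 − 10.0 + 1.2 − 5.5)/8 = -1.8750
Σ(y_t−ȳ)(y_{t+1}−ȳ) = (-16.3519) + (-42.1919) + (-45.8494) + (-8.1169) + (7.5156) + (-24.9844) + (-11.1469) = -141.1256
Denominator Σ(y_t−ȳ)² = 263.0750
r_1 = -141.1256 / 263.0750 = -0.536

-0.536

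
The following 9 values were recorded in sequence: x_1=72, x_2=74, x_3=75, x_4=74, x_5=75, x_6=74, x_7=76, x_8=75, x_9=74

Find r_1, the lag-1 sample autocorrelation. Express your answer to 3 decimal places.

0.022

Mean x̄ = (72 + 74 + 75 + 74 + 75 + 74 + 76 + 75 + 74)/9 = 74.3333
Numerator Σ_{t=1}^{8}(x_t−x̄)(x_{t+1}−x̄) = 0.2222
Denominator Σ(x_t−x̄)² = 10.0000
r_1 = 0.2222 / 10.0000 = 0.022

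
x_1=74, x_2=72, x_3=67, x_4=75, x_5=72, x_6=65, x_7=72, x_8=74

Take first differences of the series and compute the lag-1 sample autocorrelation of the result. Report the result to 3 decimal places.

-0.333

First differences Δx: -2, -5, 8, -3, -7, 7, 2
Mean of differences = 0.0000
Numerator Σ(Δx_t−Δx̄)(Δx_{t+1}−Δx̄) = -68.0000
Denominator Σ(Δx_t−Δx̄)² = 204.0000
r_1(Δx) = -68.0000 / 204.0000 = -0.333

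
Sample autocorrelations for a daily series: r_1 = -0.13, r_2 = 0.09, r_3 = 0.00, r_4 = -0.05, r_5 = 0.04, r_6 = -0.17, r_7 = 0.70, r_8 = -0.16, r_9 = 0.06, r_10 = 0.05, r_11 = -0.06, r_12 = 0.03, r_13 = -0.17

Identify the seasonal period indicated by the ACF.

7

The largest autocorrelation is r_7 = 0.70; the remaining lags stay at or below 0.09.
The dominant spike at lag 7 indicates a seasonal period of 7.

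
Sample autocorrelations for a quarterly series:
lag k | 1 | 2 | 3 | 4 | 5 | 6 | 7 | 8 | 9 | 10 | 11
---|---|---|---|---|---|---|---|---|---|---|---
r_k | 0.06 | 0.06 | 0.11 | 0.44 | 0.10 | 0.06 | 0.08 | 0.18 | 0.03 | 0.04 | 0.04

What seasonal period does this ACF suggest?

4

The largest autocorrelation is r_4 = 0.44, with a weaker echo at lag 8 (0.18); the remaining lags stay at or below 0.11.
The dominant spike at lag 4 indicates a seasonal period of 4.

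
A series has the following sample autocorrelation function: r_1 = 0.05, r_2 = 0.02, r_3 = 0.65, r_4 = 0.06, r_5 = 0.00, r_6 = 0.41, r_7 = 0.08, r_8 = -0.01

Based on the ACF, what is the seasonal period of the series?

3

The largest autocorrelation is r_3 = 0.65, with a weaker echo at lag 6 (0.41); the remaining lags stay at or below 0.08.
The dominant spike at lag 3 indicates a seasonal period of 3.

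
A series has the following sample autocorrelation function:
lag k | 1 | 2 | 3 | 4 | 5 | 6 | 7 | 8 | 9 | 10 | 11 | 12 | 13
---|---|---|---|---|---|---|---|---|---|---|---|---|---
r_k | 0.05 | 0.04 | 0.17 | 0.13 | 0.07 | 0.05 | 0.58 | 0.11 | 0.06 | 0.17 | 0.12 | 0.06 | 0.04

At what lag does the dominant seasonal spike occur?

The largest autocorrelation is r_7 = 0.58; the remaining lags stay at or below 0.17.
The dominant spike at lag 7 indicates a seasonal period of 7.

7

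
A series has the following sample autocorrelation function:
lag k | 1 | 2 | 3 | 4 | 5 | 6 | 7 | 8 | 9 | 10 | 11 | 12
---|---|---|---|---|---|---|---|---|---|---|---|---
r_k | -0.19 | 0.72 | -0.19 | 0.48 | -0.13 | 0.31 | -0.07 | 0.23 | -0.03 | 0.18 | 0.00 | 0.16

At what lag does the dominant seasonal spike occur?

The largest autocorrelation is r_2 = 0.72, with weaker echoes at lags 4 (0.48), 6 (0.31), 8 (0.23), 10 (0.18) and 12 (0.16); the remaining lags stay at or below 0.00.
The dominant spike at lag 2 indicates a seasonal period of 2.

2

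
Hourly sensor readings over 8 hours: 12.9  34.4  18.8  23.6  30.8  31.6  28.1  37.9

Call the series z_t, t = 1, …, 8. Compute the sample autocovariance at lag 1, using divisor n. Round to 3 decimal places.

-14.624

Mean z̄ = (12.9 + 34.4 + 18.8 + 23.6 + 30.8 + 31.6 + 28.1 + 37.9)/8 = 27.2625
Deviations: -14.3625, 7.1375, -8.4625, -3.6625, 3.5375, 4.3375, 0.8375, 10.6375
Σ_{t=1}^{7}(z_t−z̄)(z_{t+1}−z̄) = -116.9902
γ_1 = -116.9902 / 8 = -14.624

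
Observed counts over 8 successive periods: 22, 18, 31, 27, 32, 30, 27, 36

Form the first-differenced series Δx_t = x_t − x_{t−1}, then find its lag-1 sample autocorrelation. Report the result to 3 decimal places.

First differences Δx: -4, 13, -4, 5, -2, -3, 9
Mean of differences = 2.0000
Numerator Σ(Δx_t−Δx̄)(Δx_{t+1}−Δx̄) = -177.0000
Denominator Σ(Δx_t−Δx̄)² = 292.0000
r_1(Δx) = -177.0000 / 292.0000 = -0.606

-0.606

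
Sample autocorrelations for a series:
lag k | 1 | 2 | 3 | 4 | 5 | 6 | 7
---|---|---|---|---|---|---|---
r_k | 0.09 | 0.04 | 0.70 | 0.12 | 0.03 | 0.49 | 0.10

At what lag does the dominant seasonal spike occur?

The largest autocorrelation is r_3 = 0.70, with a weaker echo at lag 6 (0.49); the remaining lags stay at or below 0.12.
The dominant spike at lag 3 indicates a seasonal period of 3.

3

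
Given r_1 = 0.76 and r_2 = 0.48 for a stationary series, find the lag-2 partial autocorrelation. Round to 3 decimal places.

φ_{22} = (r_2 − r_1²) / (1 − r_1²)
r_1² = (0.76)² = 0.5776
Numerator = 0.48 − 0.5776 = -0.0976; denominator = 1 − 0.5776 = 0.4224
φ_{22} = -0.0976 / 0.4224 = -0.231

-0.231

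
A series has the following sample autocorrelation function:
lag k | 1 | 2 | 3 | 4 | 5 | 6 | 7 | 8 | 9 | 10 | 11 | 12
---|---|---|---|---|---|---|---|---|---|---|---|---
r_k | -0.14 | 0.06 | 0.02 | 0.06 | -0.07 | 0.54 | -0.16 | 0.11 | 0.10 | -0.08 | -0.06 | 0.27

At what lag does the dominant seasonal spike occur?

The largest autocorrelation is r_6 = 0.54, with a weaker echo at lag 12 (0.27); the remaining lags stay at or below 0.11.
The dominant spike at lag 6 indicates a seasonal period of 6.

6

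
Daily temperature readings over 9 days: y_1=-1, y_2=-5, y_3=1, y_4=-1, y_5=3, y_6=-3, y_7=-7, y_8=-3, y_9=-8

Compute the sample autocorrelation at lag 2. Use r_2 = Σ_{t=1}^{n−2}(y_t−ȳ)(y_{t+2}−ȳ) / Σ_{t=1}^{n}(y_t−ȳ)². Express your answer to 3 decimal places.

0.203

Mean ȳ = (-1 − 5 + 1 − 1 + 3 − 3 − 7 − 3 − 8)/9 = -2.6667
Σ(y_t−ȳ)(y_{t+2}−ȳ) = (6.1111) + (-3.8889) + (20.7778) + (-0.5556) + (-24.5556) + (0.1111) + (23.1111) = 21.1111
Denominator Σ(y_t−ȳ)² = 104.0000
r_2 = 21.1111 / 104.0000 = 0.203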